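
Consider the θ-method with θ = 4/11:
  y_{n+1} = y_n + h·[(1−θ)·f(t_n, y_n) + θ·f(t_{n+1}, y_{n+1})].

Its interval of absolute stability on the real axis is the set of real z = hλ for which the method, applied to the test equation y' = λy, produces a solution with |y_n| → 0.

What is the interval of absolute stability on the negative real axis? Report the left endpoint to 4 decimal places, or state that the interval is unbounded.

z∈(-7.3333,0).

On y'=λy, z=hλ:
  y_{n+1} = y_n + z·[7/11·y_n + 4/11·y_{n+1}] ⇒ (1 − 4/11z)y_{n+1} = (1 + 7/11z)y_n
  so R(z) = (1 + 7/11z)/(1 − 4/11z).

Boundary: |R(x)|=1, x<0.
x=-0.63: |R|=0.4874
R=−1: 1+7/11x = −1+4/11x ⇒ -3/11x=2 ⇒ x=2/(-3/11)=-7.3333
Confirm numerically:
  x=-5.033: |R|=0.77833 <1
  x=-3.560: |R|=0.55151 <1
  x=-3.297: |R|=0.49938 <1
  x=-3.117: |R|=0.46101 <1
  x=-7.885: |R|=1.03890 >1
  x=-7.764: |R|=1.03072 >1
So |R|<1 on (-7.3333, 0).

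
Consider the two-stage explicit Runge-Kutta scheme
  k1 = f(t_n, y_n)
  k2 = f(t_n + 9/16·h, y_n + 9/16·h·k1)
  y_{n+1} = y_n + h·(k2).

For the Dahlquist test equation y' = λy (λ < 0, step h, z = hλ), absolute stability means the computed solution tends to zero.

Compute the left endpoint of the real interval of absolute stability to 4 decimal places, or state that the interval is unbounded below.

Test eqn y'=λy, z=hλ:
  k1=λy_n ⇒ h·k1=z·y_n;  k2=λ(1+9/16z)y_n ⇒ h·k2=z(1+9/16z)y_n
  y_{n+1}/y_n = 1 + z(1+9/16z) = 1 + z + 9/16z²
  ⇒ R(z) = 1 + z + 9/16z².

Need |R(x)|<1, x<0.
x=-0.7: |R|=0.5756
R=1: x+9/16x²=0 ⇒ x=−16/9=-1.7778; min R=1−1/(4·9/16)=0.5556>−1
Confirm numerically:
  x=-1.735: |R|=0.95825 <1
  x=-1.512: |R|=0.77396 <1
  x=-1.405: |R|=0.70539 <1
  x=-0.872: |R|=0.55572 <1
  x=-2.284: |R|=1.65037 >1
  x=-2.169: |R|=1.47732 >1
Interval (-1.7778, 0).

left endpoint -1.7778.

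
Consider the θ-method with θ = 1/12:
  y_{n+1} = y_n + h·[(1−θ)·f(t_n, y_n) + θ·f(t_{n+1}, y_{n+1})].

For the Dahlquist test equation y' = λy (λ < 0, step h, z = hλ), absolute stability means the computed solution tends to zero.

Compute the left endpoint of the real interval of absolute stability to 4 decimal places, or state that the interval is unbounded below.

left endpoint -2.4000.

With y'=λy (z=hλ):
  y_{n+1} = y_n + z·[11/12·y_n + 1/12·y_{n+1}] ⇒ (1 − 1/12z)y_{n+1} = (1 + 11/12z)y_n
  R(z) = (1 + 11/12z)/(1 − 1/12z).

Boundary: |R(x)|=1, x<0.
x=-0.5: |R|=0.5200
R=−1: 1+11/12x = −1+1/12x ⇒ -5/6x=2 ⇒ x=2/(-5/6)=-2.4000
Confirm numerically:
  x=-1.435: |R|=0.28173 <1
  x=-1.406: |R|=0.25854 <1
  x=-1.199: |R|=0.09008 <1
  x=-2.880: |R|=1.32258 >1
  x=-2.657: |R|=1.17534 >1
So |R|<1 on (-2.4000, 0).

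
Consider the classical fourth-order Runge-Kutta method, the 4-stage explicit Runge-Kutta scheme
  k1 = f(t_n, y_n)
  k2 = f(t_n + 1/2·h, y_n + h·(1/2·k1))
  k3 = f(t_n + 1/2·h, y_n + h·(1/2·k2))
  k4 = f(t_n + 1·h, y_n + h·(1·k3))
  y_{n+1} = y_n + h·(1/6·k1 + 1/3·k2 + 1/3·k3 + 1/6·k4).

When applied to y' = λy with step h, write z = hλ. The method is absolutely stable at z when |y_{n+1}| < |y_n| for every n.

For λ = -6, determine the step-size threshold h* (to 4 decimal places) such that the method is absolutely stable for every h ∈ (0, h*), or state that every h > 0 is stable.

(-2.7853,0); λ=-6 ⇒ h* = 0.4642.

Test eqn y'=λy, z=hλ:
  order 4, 4-stage ⇒ R(z)=1+z+z^2/2+z^3/6+z^4/24
  (e.g. R(-0.91)=0.40703, |R|=0.40703)

Find x<0 with |R(x)|<1.
x=-0.91: |R|=0.4070
|R(-1.42)|=0.2804 |R(-1.12)|=0.3386 |R(-0.61)|=0.5440
Bisect:
  x_lo=-3.5846 |R|=3.0430  x_hi=-0.1347 |R|=0.8739
  mid=-1.85970 |R|=0.29596 →hi
  mid=-2.72217 |R|=0.90893 →hi
  mid=-3.15341 |R|=1.71246 →lo
  mid=-2.93779 |R|=1.25534 →lo
  mid=-2.82998 |R|=1.06949 →lo
  mid=-2.77608 |R|=0.98619 →hi
  mid=-2.80303 |R|=1.02707 →lo
  ...
  [-2.78534,-2.78513] ⇒ x*=-2.7853
Interval (-2.7853, 0).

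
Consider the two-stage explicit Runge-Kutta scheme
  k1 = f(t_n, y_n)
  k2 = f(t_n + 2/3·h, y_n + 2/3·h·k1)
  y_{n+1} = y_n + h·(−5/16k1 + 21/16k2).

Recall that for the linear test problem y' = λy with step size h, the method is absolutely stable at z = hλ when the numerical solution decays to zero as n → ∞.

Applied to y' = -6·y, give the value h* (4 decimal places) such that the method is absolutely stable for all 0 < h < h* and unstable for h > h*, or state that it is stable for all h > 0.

(-1.1429,0); λ=-6 ⇒ h* = (8/7)/6 = 0.1905.

With y'=λy (z=hλ):
  k1=λy_n ⇒ h·k1=z·y_n;  k2=λ(1+2/3z)y_n ⇒ h·k2=z(1+2/3z)y_n
  y_{n+1}/y_n = 1 − 5/16z + 21/16z(1+2/3z) = 1 + z + 7/8z²
  so R(z) = 1 + z + 7/8z².

Find x<0 with |R(x)|<1.
x=-1.58: |R|=1.6044
R=1: x+7/8x²=0 ⇒ x=−8/7=-1.1429; min R=1−1/(4·7/8)=0.7143>−1
Confirm numerically:
  x=-1.063: |R|=0.92572 <1
  x=-0.873: |R|=0.79386 <1
  x=-0.728: |R|=0.73574 <1
  x=-0.481: |R|=0.72144 <1
  x=-1.591: |R|=1.62387 >1
  x=-1.408: |R|=1.32666 >1
  x=-1.287: |R|=1.16232 >1
So |R|<1 on (-1.1429, 0).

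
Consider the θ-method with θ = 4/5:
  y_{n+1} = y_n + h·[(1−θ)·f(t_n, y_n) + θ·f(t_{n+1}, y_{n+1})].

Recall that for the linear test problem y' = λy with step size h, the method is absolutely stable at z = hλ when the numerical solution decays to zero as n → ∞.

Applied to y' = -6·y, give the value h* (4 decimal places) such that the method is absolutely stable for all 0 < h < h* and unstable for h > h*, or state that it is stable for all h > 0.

(−∞, 0) — no finite endpoint. Any h>0 works for λ=-6.

With y'=λy (z=hλ):
  y_{n+1} = y_n + z·[1/5·y_n + 4/5·y_{n+1}] ⇒ (1 − 4/5z)y_{n+1} = (1 + 1/5z)y_n
  Hence R(z) = (1 + 1/5z)/(1 − 4/5z).

Boundary: |R(x)|=1, x<0.
x=-1.78: |R|=0.2657
x=-2: |R|=0.2308
x=-10: |R|=0.1111
x=-100: |R|=0.2346
θ=4/5≥1/2 ⇒ |1+1/5x|<|1−4/5x| ∀x<0 ⇒ unbounded interval.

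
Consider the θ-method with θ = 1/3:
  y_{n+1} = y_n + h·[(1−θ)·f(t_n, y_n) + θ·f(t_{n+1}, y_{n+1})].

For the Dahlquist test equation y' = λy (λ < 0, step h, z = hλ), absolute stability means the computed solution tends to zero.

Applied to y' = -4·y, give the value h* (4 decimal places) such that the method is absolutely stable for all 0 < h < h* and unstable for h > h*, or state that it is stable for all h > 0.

With y'=λy (z=hλ):
  y_{n+1} = y_n + z·[2/3·y_n + 1/3·y_{n+1}] ⇒ (1 − 1/3z)y_{n+1} = (1 + 2/3z)y_n
  ⇒ R(z) = (1 + 2/3z)/(1 − 1/3z).

Boundary: |R(x)|=1, x<0.
x=-0.87: |R|=0.3256
R=−1: 1+2/3x = −1+1/3x ⇒ -1/3x=2 ⇒ x=2/(-1/3)=-6.0000
Confirm numerically:
  x=-4.869: |R|=0.85627 <1
  x=-4.755: |R|=0.83946 <1
  x=-4.470: |R|=0.79518 <1
  x=-3.184: |R|=0.54463 <1
  x=-6.516: |R|=1.05422 >1
  x=-6.160: |R|=1.01747 >1
So |R|<1 on (-6.0000, 0).

(-6.0000,0); λ=-4 ⇒ h* = (6)/4 = 1.5000.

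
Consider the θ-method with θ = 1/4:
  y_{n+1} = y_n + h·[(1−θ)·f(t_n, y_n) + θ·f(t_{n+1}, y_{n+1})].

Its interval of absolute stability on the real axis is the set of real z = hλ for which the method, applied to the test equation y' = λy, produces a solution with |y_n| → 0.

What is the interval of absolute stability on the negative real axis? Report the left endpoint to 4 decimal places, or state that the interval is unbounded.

(-4.0000, 0).

On y'=λy, z=hλ:
  y_{n+1} = y_n + z·[3/4·y_n + 1/4·y_{n+1}] ⇒ (1 − 1/4z)y_{n+1} = (1 + 3/4z)y_n
  ⇒ R(z) = (1 + 3/4z)/(1 − 1/4z).

Find x<0 with |R(x)|<1.
x=-1.53: |R|=0.1067
R=−1: 1+3/4x = −1+1/4x ⇒ -1/2x=2 ⇒ x=2/(-1/2)=-4.0000
Confirm numerically:
  x=-3.201: |R|=0.77809 <1
  x=-2.906: |R|=0.68317 <1
  x=-2.648: |R|=0.59326 <1
  x=-1.749: |R|=0.21691 <1
  x=-4.507: |R|=1.11920 >1
  x=-4.483: |R|=1.11387 >1
  x=-4.064: |R|=1.01587 >1
Interval (-4.0000, 0).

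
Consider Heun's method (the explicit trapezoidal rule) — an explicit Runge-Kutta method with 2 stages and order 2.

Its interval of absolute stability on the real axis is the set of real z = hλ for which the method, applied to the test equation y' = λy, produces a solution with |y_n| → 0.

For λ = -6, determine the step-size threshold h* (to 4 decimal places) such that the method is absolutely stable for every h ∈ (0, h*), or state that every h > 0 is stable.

On y'=λy, z=hλ:
  order 2, 2-stage ⇒ R(z)=1+z+z^2/2
  (e.g. R(-0.89)=0.50605, |R|=0.50605)

Boundary: |R(x)|=1, x<0.
x=-0.89: |R|=0.5061
|R(-2.35)|=1.4113 |R(-2)|=1.0000 |R(-1.76)|=0.7888
Bisect:
  x_lo=-2.4217 |R|=1.5106  x_hi=-0.3450 |R|=0.7145
  mid=-1.38332 |R|=0.57347 →hi
  mid=-1.90250 |R|=0.90725 →hi
  mid=-2.16208 |R|=1.17522 →lo
  mid=-2.03229 |R|=1.03281 →lo
  mid=-1.96739 |R|=0.96792 →hi
  mid=-1.99984 |R|=0.99984 →hi
  mid=-2.01606 |R|=1.01619 →lo
  mid=-2.00795 |R|=1.00798 →lo
  ...
  [-2.00009,-1.99997] ⇒ x*=-2.0000
Interval (-2.0000, 0).

(-2.0000,0); λ=-6 ⇒ h* = 0.3333.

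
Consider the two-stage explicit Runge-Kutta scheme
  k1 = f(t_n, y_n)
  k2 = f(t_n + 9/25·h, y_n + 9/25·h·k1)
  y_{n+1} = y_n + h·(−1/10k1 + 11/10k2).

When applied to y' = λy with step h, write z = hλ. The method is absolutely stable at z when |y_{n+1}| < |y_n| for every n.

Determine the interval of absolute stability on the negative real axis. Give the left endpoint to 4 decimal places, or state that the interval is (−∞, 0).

(-2.5253, 0).

Set f=λy, z=hλ:
  k1=λy_n ⇒ h·k1=z·y_n;  k2=λ(1+9/25z)y_n ⇒ h·k2=z(1+9/25z)y_n
  y_{n+1}/y_n = 1 − 1/10z + 11/10z(1+9/25z) = 1 + z + 99/250z²
  ⇒ R(z) = 1 + z + 99/250z².

Solve |R(x)|<1 on ℝ⁻.
x=-0.51: |R|=0.5930
R=1: x+99/250x²=0 ⇒ x=−250/99=-2.5253; min R=1−1/(4·99/250)=0.3687>−1
Confirm numerically:
  x=-2.487: |R|=0.96233 <1
  x=-2.069: |R|=0.62618 <1
  x=-1.776: |R|=0.47305 <1
  x=-1.302: |R|=0.36930 <1
  x=-3.073: |R|=1.66656 >1
  x=-2.989: |R|=1.54891 >1
Stable set (-2.5253, 0).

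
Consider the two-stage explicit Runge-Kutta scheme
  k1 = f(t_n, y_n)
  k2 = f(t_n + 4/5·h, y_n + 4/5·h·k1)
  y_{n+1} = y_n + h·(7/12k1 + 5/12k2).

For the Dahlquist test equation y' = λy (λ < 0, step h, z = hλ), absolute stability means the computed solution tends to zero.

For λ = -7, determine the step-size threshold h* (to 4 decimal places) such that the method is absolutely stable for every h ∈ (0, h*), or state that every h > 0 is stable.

(-3.0000,0); λ=-7 ⇒ h* = (3)/7 = 0.4286.

Set f=λy, z=hλ:
  k1=λy_n ⇒ h·k1=z·y_n;  k2=λ(1+4/5z)y_n ⇒ h·k2=z(1+4/5z)y_n
  y_{n+1}/y_n = 1 + 7/12z + 5/12z(1+4/5z) = 1 + z + 1/3z²
  R(z) = 1 + z + 1/3z².

Find x<0 with |R(x)|<1.
x=-1.62: |R|=0.2548
R=1: x+1/3x²=0 ⇒ x=−3=-3.0000; min R=1−1/(4·1/3)=0.2500>−1
Confirm numerically:
  x=-2.902: |R|=0.90520 <1
  x=-2.556: |R|=0.62171 <1
  x=-2.072: |R|=0.35906 <1
  x=-3.557: |R|=1.66042 >1
  x=-3.287: |R|=1.31446 >1
So |R|<1 on (-3.0000, 0).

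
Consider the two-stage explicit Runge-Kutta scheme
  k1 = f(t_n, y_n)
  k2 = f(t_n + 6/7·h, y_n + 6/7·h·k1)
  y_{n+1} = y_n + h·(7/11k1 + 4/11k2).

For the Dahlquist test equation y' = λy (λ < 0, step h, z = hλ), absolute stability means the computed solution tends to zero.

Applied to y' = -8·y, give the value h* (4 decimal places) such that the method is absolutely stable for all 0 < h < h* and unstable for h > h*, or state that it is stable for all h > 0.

(-3.2083,0); λ=-8 ⇒ h* = (77/24)/8 = 0.4010.

With y'=λy (z=hλ):
  k1=λy_n ⇒ h·k1=z·y_n;  k2=λ(1+6/7z)y_n ⇒ h·k2=z(1+6/7z)y_n
  y_{n+1}/y_n = 1 + 7/11z + 4/11z(1+6/7z) = 1 + z + 24/77z²
  ⇒ R(z) = 1 + z + 24/77z².

Need |R(x)|<1, x<0.
x=-1.77: |R|=0.2065
R=1: x+24/77x²=0 ⇒ x=−77/24=-3.2083; min R=1−1/(4·24/77)=0.1979>−1
Confirm numerically:
  x=-2.562: |R|=0.48387 <1
  x=-2.532: |R|=0.46624 <1
  x=-2.520: |R|=0.45935 <1
  x=-3.729: |R|=1.60516 >1
  x=-3.674: |R|=1.53325 >1
Interval (-3.2083, 0).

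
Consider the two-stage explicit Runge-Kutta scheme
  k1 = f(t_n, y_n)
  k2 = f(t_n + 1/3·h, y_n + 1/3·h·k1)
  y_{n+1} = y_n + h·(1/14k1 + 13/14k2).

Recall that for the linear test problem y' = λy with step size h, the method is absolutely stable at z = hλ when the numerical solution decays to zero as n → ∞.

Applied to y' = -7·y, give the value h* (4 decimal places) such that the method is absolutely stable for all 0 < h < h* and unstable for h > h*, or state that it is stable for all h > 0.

Test eqn y'=λy, z=hλ:
  k1=λy_n ⇒ h·k1=z·y_n;  k2=λ(1+1/3z)y_n ⇒ h·k2=z(1+1/3z)y_n
  y_{n+1}/y_n = 1 + 1/14z + 13/14z(1+1/3z) = 1 + z + 13/42z²
  Hence R(z) = 1 + z + 13/42z².

Need |R(x)|<1, x<0.
x=-1.44: |R|=0.2018
R=1: x+13/42x²=0 ⇒ x=−42/13=-3.2308; min R=1−1/(4·13/42)=0.1923>−1
Confirm numerically:
  x=-2.806: |R|=0.63108 <1
  x=-1.652: |R|=0.19272 <1
  x=-1.537: |R|=0.19421 <1
  x=-3.646: |R|=1.46860 >1
  x=-3.360: |R|=1.13440 >1
Stable set (-3.2308, 0).

(-3.2308,0); λ=-7 ⇒ h* = (42/13)/7 = 0.4615.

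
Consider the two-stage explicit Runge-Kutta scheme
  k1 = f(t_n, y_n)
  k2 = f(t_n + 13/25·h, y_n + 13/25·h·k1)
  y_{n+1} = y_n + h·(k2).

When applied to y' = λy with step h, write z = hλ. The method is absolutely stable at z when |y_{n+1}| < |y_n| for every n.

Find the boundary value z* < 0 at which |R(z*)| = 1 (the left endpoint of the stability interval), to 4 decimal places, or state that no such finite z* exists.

z* = -1.9231.

Test eqn y'=λy, z=hλ:
  k1=λy_n ⇒ h·k1=z·y_n;  k2=λ(1+13/25z)y_n ⇒ h·k2=z(1+13/25z)y_n
  y_{n+1}/y_n = 1 + z(1+13/25z) = 1 + z + 13/25z²
  ⇒ R(z) = 1 + z + 13/25z².

Solve |R(x)|<1 on ℝ⁻.
x=-1: |R|=0.5200
R=1: x+13/25x²=0 ⇒ x=−25/13=-1.9231; min R=1−1/(4·13/25)=0.5192>−1
Confirm numerically:
  x=-1.535: |R|=0.69024 <1
  x=-1.322: |R|=0.58680 <1
  x=-1.041: |R|=0.52251 <1
  x=-2.474: |R|=1.70875 >1
  x=-2.152: |R|=1.25617 >1
  x=-2.094: |R|=1.18611 >1
Stable set (-1.9231, 0).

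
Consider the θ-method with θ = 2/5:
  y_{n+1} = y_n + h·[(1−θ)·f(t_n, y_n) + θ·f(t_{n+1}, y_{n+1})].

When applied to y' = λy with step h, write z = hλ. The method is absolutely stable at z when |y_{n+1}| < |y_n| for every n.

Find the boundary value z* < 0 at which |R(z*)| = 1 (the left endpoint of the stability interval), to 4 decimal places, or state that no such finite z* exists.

z* = -10.0000.

Test eqn y'=λy, z=hλ:
  y_{n+1} = y_n + z·[3/5·y_n + 2/5·y_{n+1}] ⇒ (1 − 2/5z)y_{n+1} = (1 + 3/5z)y_n
  R(z) = (1 + 3/5z)/(1 − 2/5z).

Need |R(x)|<1, x<0.
x=-1.29: |R|=0.1491
R=−1: 1+3/5x = −1+2/5x ⇒ -1/5x=2 ⇒ x=2/(-1/5)=-10.0000
Confirm numerically:
  x=-9.675: |R|=0.98665 <1
  x=-9.017: |R|=0.95732 <1
  x=-6.521: |R|=0.80717 <1
  x=-10.331: |R|=1.01290 >1
  x=-10.260: |R|=1.01019 >1
Interval (-10.0000, 0).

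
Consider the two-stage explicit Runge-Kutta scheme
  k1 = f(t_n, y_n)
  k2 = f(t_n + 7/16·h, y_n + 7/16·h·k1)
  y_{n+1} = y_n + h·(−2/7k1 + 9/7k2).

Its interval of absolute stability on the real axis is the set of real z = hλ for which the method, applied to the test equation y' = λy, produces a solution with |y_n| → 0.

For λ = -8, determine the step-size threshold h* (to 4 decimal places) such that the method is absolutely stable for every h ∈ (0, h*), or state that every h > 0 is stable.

(-1.7778,0); λ=-8 ⇒ h* = (16/9)/8 = 0.2222.

On y'=λy, z=hλ:
  k1=λy_n ⇒ h·k1=z·y_n;  k2=λ(1+7/16z)y_n ⇒ h·k2=z(1+7/16z)y_n
  y_{n+1}/y_n = 1 − 2/7z + 9/7z(1+7/16z) = 1 + z + 9/16z²
  R(z) = 1 + z + 9/16z².

Find x<0 with |R(x)|<1.
x=-0.37: |R|=0.7070
R=1: x+9/16x²=0 ⇒ x=−16/9=-1.7778; min R=1−1/(4·9/16)=0.5556>−1
Confirm numerically:
  x=-1.670: |R|=0.89876 <1
  x=-1.043: |R|=0.56892 <1
  x=-0.847: |R|=0.55654 <1
  x=-2.256: |R|=1.60686 >1
  x=-2.215: |R|=1.54475 >1
  x=-2.121: |R|=1.40949 >1
So |R|<1 on (-1.7778, 0).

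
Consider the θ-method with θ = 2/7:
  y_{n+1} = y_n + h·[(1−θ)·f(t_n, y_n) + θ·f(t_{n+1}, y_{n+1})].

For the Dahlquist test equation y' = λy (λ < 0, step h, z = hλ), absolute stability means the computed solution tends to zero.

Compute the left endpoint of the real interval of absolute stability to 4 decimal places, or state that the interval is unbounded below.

Set f=λy, z=hλ:
  y_{n+1} = y_n + z·[5/7·y_n + 2/7·y_{n+1}] ⇒ (1 − 2/7z)y_{n+1} = (1 + 5/7z)y_n
  R(z) = (1 + 5/7z)/(1 − 2/7z).

Need |R(x)|<1, x<0.
x=-0.68: |R|=0.4306
R=−1: 1+5/7x = −1+2/7x ⇒ -3/7x=2 ⇒ x=2/(-3/7)=-4.6667
Confirm numerically:
  x=-4.565: |R|=0.98109 <1
  x=-4.023: |R|=0.87166 <1
  x=-3.652: |R|=0.78719 <1
  x=-2.493: |R|=0.45595 <1
  x=-5.060: |R|=1.06893 >1
  x=-4.946: |R|=1.04961 >1
  x=-4.916: |R|=1.04444 >1
Interval (-4.6667, 0).

z* = -4.6667.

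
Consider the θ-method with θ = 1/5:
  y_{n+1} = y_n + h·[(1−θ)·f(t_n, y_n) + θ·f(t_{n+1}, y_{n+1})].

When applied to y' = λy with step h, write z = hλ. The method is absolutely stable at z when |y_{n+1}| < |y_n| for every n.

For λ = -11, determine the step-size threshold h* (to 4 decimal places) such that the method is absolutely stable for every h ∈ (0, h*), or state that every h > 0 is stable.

With y'=λy (z=hλ):
  y_{n+1} = y_n + z·[4/5·y_n + 1/5·y_{n+1}] ⇒ (1 − 1/5z)y_{n+1} = (1 + 4/5z)y_n
  Hence R(z) = (1 + 4/5z)/(1 − 1/5z).

Boundary: |R(x)|=1, x<0.
x=-1.19: |R|=0.0388
R=−1: 1+4/5x = −1+1/5x ⇒ -3/5x=2 ⇒ x=2/(-3/5)=-3.3333
Confirm numerically:
  x=-2.361: |R|=0.60372 <1
  x=-1.957: |R|=0.40650 <1
  x=-1.443: |R|=0.11982 <1
  x=-3.925: |R|=1.19888 >1
  x=-3.725: |R|=1.13467 >1
  x=-3.632: |R|=1.10380 >1
So |R|<1 on (-3.3333, 0).

(-3.3333,0); λ=-11 ⇒ h* = (10/3)/11 = 0.3030.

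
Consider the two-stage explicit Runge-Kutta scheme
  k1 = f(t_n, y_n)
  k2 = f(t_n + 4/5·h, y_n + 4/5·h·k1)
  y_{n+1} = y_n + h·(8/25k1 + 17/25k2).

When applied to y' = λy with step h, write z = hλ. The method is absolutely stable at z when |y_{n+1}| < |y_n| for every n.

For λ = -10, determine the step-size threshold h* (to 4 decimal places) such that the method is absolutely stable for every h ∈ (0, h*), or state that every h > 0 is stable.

(-1.8382,0); λ=-10 ⇒ h* = (125/68)/10 = 0.1838.

Test eqn y'=λy, z=hλ:
  k1=λy_n ⇒ h·k1=z·y_n;  k2=λ(1+4/5z)y_n ⇒ h·k2=z(1+4/5z)y_n
  y_{n+1}/y_n = 1 + 8/25z + 17/25z(1+4/5z) = 1 + z + 68/125z²
  ⇒ R(z) = 1 + z + 68/125z².

Boundary: |R(x)|=1, x<0.
x=-0.45: |R|=0.6602
R=1: x+68/125x²=0 ⇒ x=−125/68=-1.8382; min R=1−1/(4·68/125)=0.5404>−1
Confirm numerically:
  x=-1.796: |R|=0.95874 <1
  x=-1.443: |R|=0.68974 <1
  x=-1.248: |R|=0.59928 <1
  x=-2.416: |R|=1.75936 >1
  x=-1.889: |R|=1.05217 >1
Interval (-1.8382, 0).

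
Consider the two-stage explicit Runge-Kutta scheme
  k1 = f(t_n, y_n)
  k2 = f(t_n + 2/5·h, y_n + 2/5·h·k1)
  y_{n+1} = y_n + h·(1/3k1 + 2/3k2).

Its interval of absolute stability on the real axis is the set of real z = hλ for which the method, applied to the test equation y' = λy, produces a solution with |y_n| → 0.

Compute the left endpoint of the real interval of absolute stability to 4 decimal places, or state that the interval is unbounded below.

On y'=λy, z=hλ:
  k1=λy_n ⇒ h·k1=z·y_n;  k2=λ(1+2/5z)y_n ⇒ h·k2=z(1+2/5z)y_n
  y_{n+1}/y_n = 1 + 1/3z + 2/3z(1+2/5z) = 1 + z + 4/15z²
  Hence R(z) = 1 + z + 4/15z².

Find x<0 with |R(x)|<1.
x=-0.88: |R|=0.3265
R=1: x+4/15x²=0 ⇒ x=−15/4=-3.7500; min R=1−1/(4·4/15)=0.0625>−1
Confirm numerically:
  x=-1.936: |R|=0.06349 <1
  x=-1.682: |R|=0.07243 <1
  x=-1.538: |R|=0.09279 <1
  x=-4.081: |R|=1.36022 >1
  x=-3.938: |R|=1.19743 >1
So |R|<1 on (-3.7500, 0).

left endpoint -3.7500.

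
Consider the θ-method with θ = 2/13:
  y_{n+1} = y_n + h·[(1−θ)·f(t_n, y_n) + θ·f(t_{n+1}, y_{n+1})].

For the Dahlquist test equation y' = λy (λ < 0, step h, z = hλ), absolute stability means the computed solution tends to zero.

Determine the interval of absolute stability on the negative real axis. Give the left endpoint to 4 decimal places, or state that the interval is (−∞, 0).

With y'=λy (z=hλ):
  y_{n+1} = y_n + z·[11/13·y_n + 2/13·y_{n+1}] ⇒ (1 − 2/13z)y_{n+1} = (1 + 11/13z)y_n
  so R(z) = (1 + 11/13z)/(1 − 2/13z).

Find x<0 with |R(x)|<1.
x=-0.49: |R|=0.5443
R=−1: 1+11/13x = −1+2/13x ⇒ -9/13x=2 ⇒ x=2/(-9/13)=-2.8889
Confirm numerically:
  x=-2.578: |R|=0.84589 <1
  x=-2.406: |R|=0.75601 <1
  x=-1.504: |R|=0.22139 <1
  x=-3.439: |R|=1.24907 >1
  x=-3.307: |R|=1.19185 >1
So |R|<1 on (-2.8889, 0).

(-2.8889, 0).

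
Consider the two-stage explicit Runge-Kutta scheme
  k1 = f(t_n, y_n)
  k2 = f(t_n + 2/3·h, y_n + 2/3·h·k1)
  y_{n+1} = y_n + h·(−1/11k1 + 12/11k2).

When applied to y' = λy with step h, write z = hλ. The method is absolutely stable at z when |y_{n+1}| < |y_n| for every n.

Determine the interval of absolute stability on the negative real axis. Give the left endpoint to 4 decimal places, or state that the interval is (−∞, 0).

Test eqn y'=λy, z=hλ:
  k1=λy_n ⇒ h·k1=z·y_n;  k2=λ(1+2/3z)y_n ⇒ h·k2=z(1+2/3z)y_n
  y_{n+1}/y_n = 1 − 1/11z + 12/11z(1+2/3z) = 1 + z + 8/11z²
  Hence R(z) = 1 + z + 8/11z².

Solve |R(x)|<1 on ℝ⁻.
x=-1.42: |R|=1.0465
R=1: x+8/11x²=0 ⇒ x=−11/8=-1.3750; min R=1−1/(4·8/11)=0.6562>−1
Confirm numerically:
  x=-1.334: |R|=0.96022 <1
  x=-1.294: |R|=0.92377 <1
  x=-0.969: |R|=0.71388 <1
  x=-0.637: |R|=0.65810 <1
  x=-1.821: |R|=1.59067 >1
  x=-1.643: |R|=1.32024 >1
Stable set (-1.3750, 0).

z∈(-1.3750,0).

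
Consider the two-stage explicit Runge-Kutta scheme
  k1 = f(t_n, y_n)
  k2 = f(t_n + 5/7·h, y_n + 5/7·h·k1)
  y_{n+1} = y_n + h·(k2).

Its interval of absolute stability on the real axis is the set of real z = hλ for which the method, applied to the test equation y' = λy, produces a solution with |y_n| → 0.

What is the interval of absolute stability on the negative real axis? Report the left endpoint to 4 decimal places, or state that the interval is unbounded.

z∈(-1.4000,0).

Test eqn y'=λy, z=hλ:
  k1=λy_n ⇒ h·k1=z·y_n;  k2=λ(1+5/7z)y_n ⇒ h·k2=z(1+5/7z)y_n
  y_{n+1}/y_n = 1 + z(1+5/7z) = 1 + z + 5/7z²
  Hence R(z) = 1 + z + 5/7z².

Find x<0 with |R(x)|<1.
x=-0.97: |R|=0.7021
R=1: x+5/7x²=0 ⇒ x=−7/5=-1.4000; min R=1−1/(4·5/7)=0.6500>−1
Confirm numerically:
  x=-1.043: |R|=0.73403 <1
  x=-1.003: |R|=0.71558 <1
  x=-0.875: |R|=0.67188 <1
  x=-0.638: |R|=0.65275 <1
  x=-1.734: |R|=1.41368 >1
  x=-1.538: |R|=1.15160 >1
  x=-1.485: |R|=1.09016 >1
Interval (-1.4000, 0).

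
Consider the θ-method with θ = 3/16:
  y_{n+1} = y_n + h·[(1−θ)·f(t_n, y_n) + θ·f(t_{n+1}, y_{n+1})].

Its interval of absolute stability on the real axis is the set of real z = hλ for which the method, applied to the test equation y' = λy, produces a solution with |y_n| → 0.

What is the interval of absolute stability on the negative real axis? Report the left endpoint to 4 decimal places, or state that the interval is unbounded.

On y'=λy, z=hλ:
  y_{n+1} = y_n + z·[13/16·y_n + 3/16·y_{n+1}] ⇒ (1 − 3/16z)y_{n+1} = (1 + 13/16z)y_n
  R(z) = (1 + 13/16z)/(1 − 3/16z).

Find x<0 with |R(x)|<1.
x=-0.79: |R|=0.3119
R=−1: 1+13/16x = −1+3/16x ⇒ -5/8x=2 ⇒ x=2/(-5/8)=-3.2000
Confirm numerically:
  x=-3.009: |R|=0.92368 <1
  x=-1.881: |R|=0.39057 <1
  x=-1.480: |R|=0.15851 <1
  x=-3.405: |R|=1.07820 >1
  x=-3.332: |R|=1.05078 >1
Interval (-3.2000, 0).

(-3.2000, 0).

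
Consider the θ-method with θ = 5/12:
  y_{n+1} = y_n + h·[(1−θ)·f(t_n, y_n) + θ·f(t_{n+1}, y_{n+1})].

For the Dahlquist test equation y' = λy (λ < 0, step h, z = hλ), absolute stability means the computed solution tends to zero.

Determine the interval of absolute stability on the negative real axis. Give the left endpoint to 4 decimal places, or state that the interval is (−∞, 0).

With y'=λy (z=hλ):
  y_{n+1} = y_n + z·[7/12·y_n + 5/12·y_{n+1}] ⇒ (1 − 5/12z)y_{n+1} = (1 + 7/12z)y_n
  R(z) = (1 + 7/12z)/(1 − 5/12z).

Solve |R(x)|<1 on ℝ⁻.
x=-0.34: |R|=0.7022
R=−1: 1+7/12x = −1+5/12x ⇒ -1/6x=2 ⇒ x=2/(-1/6)=-12.0000
Confirm numerically:
  x=-10.395: |R|=0.94982 <1
  x=-6.548: |R|=0.75628 <1
  x=-4.848: |R|=0.60530 <1
  x=-12.498: |R|=1.01337 >1
  x=-12.110: |R|=1.00303 >1
Interval (-12.0000, 0).

(-12.0000, 0).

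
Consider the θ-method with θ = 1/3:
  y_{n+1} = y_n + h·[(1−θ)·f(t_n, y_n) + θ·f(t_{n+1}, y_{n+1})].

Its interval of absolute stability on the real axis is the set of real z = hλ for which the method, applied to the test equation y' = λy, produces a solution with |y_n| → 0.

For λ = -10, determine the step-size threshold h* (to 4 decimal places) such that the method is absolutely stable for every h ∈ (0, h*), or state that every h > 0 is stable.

(-6.0000,0); λ=-10 ⇒ h* = (6)/10 = 0.6000.

Set f=λy, z=hλ:
  y_{n+1} = y_n + z·[2/3·y_n + 1/3·y_{n+1}] ⇒ (1 − 1/3z)y_{n+1} = (1 + 2/3z)y_n
  ⇒ R(z) = (1 + 2/3z)/(1 − 1/3z).

Find x<0 with |R(x)|<1.
x=-1.57: |R|=0.0306
R=−1: 1+2/3x = −1+1/3x ⇒ -1/3x=2 ⇒ x=2/(-1/3)=-6.0000
Confirm numerically:
  x=-5.574: |R|=0.95031 <1
  x=-5.114: |R|=0.89081 <1
  x=-2.532: |R|=0.37310 <1
  x=-6.533: |R|=1.05591 >1
  x=-6.367: |R|=1.03918 >1
  x=-6.212: |R|=1.02301 >1
Stable set (-6.0000, 0).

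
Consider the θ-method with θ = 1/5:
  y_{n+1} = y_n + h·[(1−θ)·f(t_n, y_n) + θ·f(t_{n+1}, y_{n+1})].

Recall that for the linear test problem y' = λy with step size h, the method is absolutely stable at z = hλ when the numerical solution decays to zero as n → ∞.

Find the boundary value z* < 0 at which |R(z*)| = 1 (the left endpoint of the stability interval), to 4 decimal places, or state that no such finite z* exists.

left endpoint -3.3333.

Test eqn y'=λy, z=hλ:
  y_{n+1} = y_n + z·[4/5·y_n + 1/5·y_{n+1}] ⇒ (1 − 1/5z)y_{n+1} = (1 + 4/5z)y_n
  R(z) = (1 + 4/5z)/(1 − 1/5z).

Boundary: |R(x)|=1, x<0.
x=-1.47: |R|=0.1360
R=−1: 1+4/5x = −1+1/5x ⇒ -3/5x=2 ⇒ x=2/(-3/5)=-3.3333
Confirm numerically:
  x=-3.280: |R|=0.98068 <1
  x=-3.185: |R|=0.94563 <1
  x=-2.493: |R|=0.66355 <1
  x=-1.774: |R|=0.30942 <1
  x=-3.538: |R|=1.07191 >1
  x=-3.510: |R|=1.06228 >1
  x=-3.447: |R|=1.04037 >1
So |R|<1 on (-3.3333, 0).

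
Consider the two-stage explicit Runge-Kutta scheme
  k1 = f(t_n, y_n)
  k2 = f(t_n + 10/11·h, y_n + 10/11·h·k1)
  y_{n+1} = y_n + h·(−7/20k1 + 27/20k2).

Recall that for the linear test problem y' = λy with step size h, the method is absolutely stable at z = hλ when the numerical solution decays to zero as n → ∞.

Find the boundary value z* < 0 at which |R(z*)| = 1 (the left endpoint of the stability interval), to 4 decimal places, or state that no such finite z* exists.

Set f=λy, z=hλ:
  k1=λy_n ⇒ h·k1=z·y_n;  k2=λ(1+10/11z)y_n ⇒ h·k2=z(1+10/11z)y_n
  y_{n+1}/y_n = 1 − 7/20z + 27/20z(1+10/11z) = 1 + z + 27/22z²
  Hence R(z) = 1 + z + 27/22z².

Boundary: |R(x)|=1, x<0.
x=-1.31: |R|=1.7961
R=1: x+27/22x²=0 ⇒ x=−22/27=-0.8148; min R=1−1/(4·27/22)=0.7963>−1
Confirm numerically:
  x=-0.728: |R|=0.92243 <1
  x=-0.658: |R|=0.87336 <1
  x=-0.391: |R|=0.79663 <1
  x=-1.300: |R|=1.77409 >1
  x=-1.209: |R|=1.58488 >1
  x=-0.989: |R|=1.21142 >1
So |R|<1 on (-0.8148, 0).

z* = -0.8148.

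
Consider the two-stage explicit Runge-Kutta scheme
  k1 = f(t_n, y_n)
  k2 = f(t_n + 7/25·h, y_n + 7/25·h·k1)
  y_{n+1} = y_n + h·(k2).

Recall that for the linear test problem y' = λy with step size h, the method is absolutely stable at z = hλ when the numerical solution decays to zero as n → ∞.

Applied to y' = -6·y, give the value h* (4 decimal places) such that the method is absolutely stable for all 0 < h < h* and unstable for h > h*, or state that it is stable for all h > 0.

(-3.5714,0); λ=-6 ⇒ h* = (25/7)/6 = 0.5952.

Test eqn y'=λy, z=hλ:
  k1=λy_n ⇒ h·k1=z·y_n;  k2=λ(1+7/25z)y_n ⇒ h·k2=z(1+7/25z)y_n
  y_{n+1}/y_n = 1 + z(1+7/25z) = 1 + z + 7/25z²
  ⇒ R(z) = 1 + z + 7/25z².

Need |R(x)|<1, x<0.
x=-1.42: |R|=0.1446
R=1: x+7/25x²=0 ⇒ x=−25/7=-3.5714; min R=1−1/(4·7/25)=0.1071>−1
Confirm numerically:
  x=-2.707: |R|=0.34480 <1
  x=-2.455: |R|=0.23257 <1
  x=-2.443: |R|=0.22811 <1
  x=-4.107: |R|=1.61589 >1
  x=-3.626: |R|=1.05541 >1
  x=-3.606: |R|=1.03491 >1
So |R|<1 on (-3.5714, 0).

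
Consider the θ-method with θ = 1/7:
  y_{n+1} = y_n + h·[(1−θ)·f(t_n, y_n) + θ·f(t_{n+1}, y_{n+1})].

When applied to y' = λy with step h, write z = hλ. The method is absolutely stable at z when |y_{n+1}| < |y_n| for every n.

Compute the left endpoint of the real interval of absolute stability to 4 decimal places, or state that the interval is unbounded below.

Test eqn y'=λy, z=hλ:
  y_{n+1} = y_n + z·[6/7·y_n + 1/7·y_{n+1}] ⇒ (1 − 1/7z)y_{n+1} = (1 + 6/7z)y_n
  R(z) = (1 + 6/7z)/(1 − 1/7z).

Need |R(x)|<1, x<0.
x=-0.3: |R|=0.7123
R=−1: 1+6/7x = −1+1/7x ⇒ -5/7x=2 ⇒ x=2/(-5/7)=-2.8000
Confirm numerically:
  x=-2.433: |R|=0.80547 <1
  x=-2.157: |R|=0.64890 <1
  x=-1.690: |R|=0.36133 <1
  x=-3.291: |R|=1.23856 >1
  x=-3.260: |R|=1.22417 >1
  x=-3.187: |R|=1.18995 >1
Interval (-2.8000, 0).

z* = -2.8000.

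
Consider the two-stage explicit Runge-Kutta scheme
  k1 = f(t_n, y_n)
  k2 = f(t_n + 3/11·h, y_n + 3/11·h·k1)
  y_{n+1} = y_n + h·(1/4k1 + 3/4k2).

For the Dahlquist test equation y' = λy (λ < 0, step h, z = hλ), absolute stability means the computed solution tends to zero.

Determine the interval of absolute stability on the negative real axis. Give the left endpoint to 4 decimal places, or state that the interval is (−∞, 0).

Test eqn y'=λy, z=hλ:
  k1=λy_n ⇒ h·k1=z·y_n;  k2=λ(1+3/11z)y_n ⇒ h·k2=z(1+3/11z)y_n
  y_{n+1}/y_n = 1 + 1/4z + 3/4z(1+3/11z) = 1 + z + 9/44z²
  so R(z) = 1 + z + 9/44z².

Solve |R(x)|<1 on ℝ⁻.
x=-0.85: |R|=0.2978
R=1: x+9/44x²=0 ⇒ x=−44/9=-4.8889; min R=1−1/(4·9/44)=-0.2222>−1
Confirm numerically:
  x=-4.510: |R|=0.65047 <1
  x=-4.345: |R|=0.51662 <1
  x=-4.051: |R|=0.30571 <1
  x=-3.379: |R|=0.04357 <1
  x=-5.430: |R|=1.60100 >1
  x=-5.378: |R|=1.53804 >1
  x=-5.369: |R|=1.52726 >1
Interval (-4.8889, 0).

(-4.8889, 0).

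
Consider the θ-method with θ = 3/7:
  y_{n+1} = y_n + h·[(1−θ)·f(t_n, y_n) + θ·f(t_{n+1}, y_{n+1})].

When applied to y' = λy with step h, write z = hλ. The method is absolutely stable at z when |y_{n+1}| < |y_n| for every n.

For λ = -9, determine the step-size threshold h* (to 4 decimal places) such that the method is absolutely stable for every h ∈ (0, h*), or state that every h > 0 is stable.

(-14.0000,0); λ=-9 ⇒ h* = (14)/9 = 1.5556.

Test eqn y'=λy, z=hλ:
  y_{n+1} = y_n + z·[4/7·y_n + 3/7·y_{n+1}] ⇒ (1 − 3/7z)y_{n+1} = (1 + 4/7z)y_n
  ⇒ R(z) = (1 + 4/7z)/(1 − 3/7z).

Boundary: |R(x)|=1, x<0.
x=-0.83: |R|=0.3878
R=−1: 1+4/7x = −1+3/7x ⇒ -1/7x=2 ⇒ x=2/(-1/7)=-14.0000
Confirm numerically:
  x=-9.781: |R|=0.88391 <1
  x=-7.759: |R|=0.79387 <1
  x=-7.560: |R|=0.78302 <1
  x=-6.428: |R|=0.71192 <1
  x=-14.568: |R|=1.01120 >1
  x=-14.372: |R|=1.00742 >1
So |R|<1 on (-14.0000, 0).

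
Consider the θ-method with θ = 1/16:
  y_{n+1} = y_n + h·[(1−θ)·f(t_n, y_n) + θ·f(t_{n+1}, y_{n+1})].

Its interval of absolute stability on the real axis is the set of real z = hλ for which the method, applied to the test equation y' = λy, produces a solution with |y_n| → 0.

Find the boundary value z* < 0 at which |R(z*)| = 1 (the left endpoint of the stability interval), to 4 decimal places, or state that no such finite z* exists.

Test eqn y'=λy, z=hλ:
  y_{n+1} = y_n + z·[15/16·y_n + 1/16·y_{n+1}] ⇒ (1 − 1/16z)y_{n+1} = (1 + 15/16z)y_n
  R(z) = (1 + 15/16z)/(1 − 1/16z).

Solve |R(x)|<1 on ℝ⁻.
x=-1.05: |R|=0.0147
R=−1: 1+15/16x = −1+1/16x ⇒ -7/8x=2 ⇒ x=2/(-7/8)=-2.2857
Confirm numerically:
  x=-2.262: |R|=0.98182 <1
  x=-1.615: |R|=0.46693 <1
  x=-1.349: |R|=0.24411 <1
  x=-1.125: |R|=0.05109 <1
  x=-2.813: |R|=1.39239 >1
  x=-2.558: |R|=1.20541 >1
  x=-2.341: |R|=1.04220 >1
So |R|<1 on (-2.2857, 0).

left endpoint -2.2857.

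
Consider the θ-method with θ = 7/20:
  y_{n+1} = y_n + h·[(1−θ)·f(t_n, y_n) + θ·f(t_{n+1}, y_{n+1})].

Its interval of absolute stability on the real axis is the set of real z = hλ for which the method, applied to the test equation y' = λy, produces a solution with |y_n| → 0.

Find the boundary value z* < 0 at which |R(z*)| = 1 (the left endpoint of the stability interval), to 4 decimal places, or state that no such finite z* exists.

With y'=λy (z=hλ):
  y_{n+1} = y_n + z·[13/20·y_n + 7/20·y_{n+1}] ⇒ (1 − 7/20z)y_{n+1} = (1 + 13/20z)y_n
  Hence R(z) = (1 + 13/20z)/(1 − 7/20z).

Solve |R(x)|<1 on ℝ⁻.
x=-1.67: |R|=0.0540
R=−1: 1+13/20x = −1+7/20x ⇒ -3/10x=2 ⇒ x=2/(-3/10)=-6.6667
Confirm numerically:
  x=-4.428: |R|=0.73661 <1
  x=-3.550: |R|=0.58305 <1
  x=-3.538: |R|=0.58066 <1
  x=-2.747: |R|=0.40049 <1
  x=-7.185: |R|=1.04424 >1
  x=-6.777: |R|=1.00982 >1
Stable set (-6.6667, 0).

z* = -6.6667.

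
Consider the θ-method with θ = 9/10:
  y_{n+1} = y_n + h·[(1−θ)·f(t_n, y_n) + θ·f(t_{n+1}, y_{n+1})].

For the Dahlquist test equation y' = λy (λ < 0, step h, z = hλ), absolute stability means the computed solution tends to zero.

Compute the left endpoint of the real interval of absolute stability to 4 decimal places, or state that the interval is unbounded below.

On y'=λy, z=hλ:
  y_{n+1} = y_n + z·[1/10·y_n + 9/10·y_{n+1}] ⇒ (1 − 9/10z)y_{n+1} = (1 + 1/10z)y_n
  so R(z) = (1 + 1/10z)/(1 − 9/10z).

Need |R(x)|<1, x<0.
x=-1.38: |R|=0.3845
x=-2: |R|=0.2857
x=-10: |R|=0.0000
x=-100: |R|=0.0989
θ=9/10≥1/2 ⇒ |1+1/10x|<|1−9/10x| ∀x<0 ⇒ unbounded interval.

interval (−∞, 0).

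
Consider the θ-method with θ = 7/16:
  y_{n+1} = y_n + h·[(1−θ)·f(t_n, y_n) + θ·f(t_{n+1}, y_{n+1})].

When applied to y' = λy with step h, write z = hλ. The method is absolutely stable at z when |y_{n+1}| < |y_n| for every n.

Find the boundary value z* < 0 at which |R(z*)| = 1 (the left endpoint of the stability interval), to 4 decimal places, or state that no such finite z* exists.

left endpoint -16.0000.

On y'=λy, z=hλ:
  y_{n+1} = y_n + z·[9/16·y_n + 7/16·y_{n+1}] ⇒ (1 − 7/16z)y_{n+1} = (1 + 9/16z)y_n
  R(z) = (1 + 9/16z)/(1 − 7/16z).

Boundary: |R(x)|=1, x<0.
x=-1.28: |R|=0.1795
R=−1: 1+9/16x = −1+7/16x ⇒ -1/8x=2 ⇒ x=2/(-1/8)=-16.0000
Confirm numerically:
  x=-12.714: |R|=0.93741 <1
  x=-9.131: |R|=0.82810 <1
  x=-9.009: |R|=0.82315 <1
  x=-6.746: |R|=0.70725 <1
  x=-16.489: |R|=1.00744 >1
  x=-16.328: |R|=1.00503 >1
So |R|<1 on (-16.0000, 0).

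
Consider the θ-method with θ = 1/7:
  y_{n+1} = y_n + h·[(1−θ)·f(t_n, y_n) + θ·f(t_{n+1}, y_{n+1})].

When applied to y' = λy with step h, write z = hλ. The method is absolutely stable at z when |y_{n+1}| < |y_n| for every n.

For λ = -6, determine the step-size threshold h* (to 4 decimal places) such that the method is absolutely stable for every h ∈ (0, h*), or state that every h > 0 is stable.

On y'=λy, z=hλ:
  y_{n+1} = y_n + z·[6/7·y_n + 1/7·y_{n+1}] ⇒ (1 − 1/7z)y_{n+1} = (1 + 6/7z)y_n
  so R(z) = (1 + 6/7z)/(1 − 1/7z).

Boundary: |R(x)|=1, x<0.
x=-1.34: |R|=0.1247
R=−1: 1+6/7x = −1+1/7x ⇒ -5/7x=2 ⇒ x=2/(-5/7)=-2.8000
Confirm numerically:
  x=-2.589: |R|=0.88998 <1
  x=-2.366: |R|=0.76831 <1
  x=-1.848: |R|=0.46203 <1
  x=-1.699: |R|=0.36717 <1
  x=-3.292: |R|=1.23902 >1
  x=-3.112: |R|=1.15427 >1
  x=-2.834: |R|=1.01729 >1
So |R|<1 on (-2.8000, 0).

(-2.8000,0); λ=-6 ⇒ h* = (14/5)/6 = 0.4667.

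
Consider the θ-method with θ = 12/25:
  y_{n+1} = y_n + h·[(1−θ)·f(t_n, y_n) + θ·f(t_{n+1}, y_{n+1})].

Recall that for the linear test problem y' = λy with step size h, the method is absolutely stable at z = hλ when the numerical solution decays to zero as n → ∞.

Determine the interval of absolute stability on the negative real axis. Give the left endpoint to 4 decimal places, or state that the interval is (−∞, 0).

Test eqn y'=λy, z=hλ:
  y_{n+1} = y_n + z·[13/25·y_n + 12/25·y_{n+1}] ⇒ (1 − 12/25z)y_{n+1} = (1 + 13/25z)y_n
  so R(z) = (1 + 13/25z)/(1 − 12/25z).

Boundary: |R(x)|=1, x<0.
x=-0.33: |R|=0.7151
R=−1: 1+13/25x = −1+12/25x ⇒ -1/25x=2 ⇒ x=2/(-1/25)=-50.0000
Confirm numerically:
  x=-44.002: |R|=0.98915 <1
  x=-41.194: |R|=0.98304 <1
  x=-33.548: |R|=0.96152 <1
  x=-50.581: |R|=1.00092 >1
  x=-50.552: |R|=1.00087 >1
So |R|<1 on (-50.0000, 0).

z∈(-50.0000,0).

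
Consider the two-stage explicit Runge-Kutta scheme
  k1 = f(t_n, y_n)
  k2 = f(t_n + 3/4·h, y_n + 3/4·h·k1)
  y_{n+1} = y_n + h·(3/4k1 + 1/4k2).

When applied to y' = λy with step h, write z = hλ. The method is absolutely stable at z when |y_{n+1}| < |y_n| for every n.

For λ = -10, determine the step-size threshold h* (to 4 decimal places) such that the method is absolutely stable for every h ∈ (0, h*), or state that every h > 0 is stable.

(-5.3333,0); λ=-10 ⇒ h* = (16/3)/10 = 0.5333.

Test eqn y'=λy, z=hλ:
  k1=λy_n ⇒ h·k1=z·y_n;  k2=λ(1+3/4z)y_n ⇒ h·k2=z(1+3/4z)y_n
  y_{n+1}/y_n = 1 + 3/4z + 1/4z(1+3/4z) = 1 + z + 3/16z²
  ⇒ R(z) = 1 + z + 3/16z².

Boundary: |R(x)|=1, x<0.
x=-1.68: |R|=0.1508
R=1: x+3/16x²=0 ⇒ x=−16/3=-5.3333; min R=1−1/(4·3/16)=-0.3333>−1
Confirm numerically:
  x=-4.682: |R|=0.42821 <1
  x=-3.791: |R|=0.09631 <1
  x=-3.382: |R|=0.23739 <1
  x=-5.840: |R|=1.55480 >1
  x=-5.417: |R|=1.08498 >1
Interval (-5.3333, 0).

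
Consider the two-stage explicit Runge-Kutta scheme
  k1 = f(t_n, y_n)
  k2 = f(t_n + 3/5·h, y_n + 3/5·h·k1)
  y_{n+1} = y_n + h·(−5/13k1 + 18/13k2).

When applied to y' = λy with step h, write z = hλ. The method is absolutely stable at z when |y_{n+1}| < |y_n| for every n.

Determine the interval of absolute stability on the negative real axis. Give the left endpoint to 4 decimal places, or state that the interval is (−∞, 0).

z∈(-1.2037,0).

Set f=λy, z=hλ:
  k1=λy_n ⇒ h·k1=z·y_n;  k2=λ(1+3/5z)y_n ⇒ h·k2=z(1+3/5z)y_n
  y_{n+1}/y_n = 1 − 5/13z + 18/13z(1+3/5z) = 1 + z + 54/65z²
  Hence R(z) = 1 + z + 54/65z².

Need |R(x)|<1, x<0.
x=-0.45: |R|=0.7182
R=1: x+54/65x²=0 ⇒ x=−65/54=-1.2037; min R=1−1/(4·54/65)=0.6991>−1
Confirm numerically:
  x=-0.933: |R|=0.79018 <1
  x=-0.915: |R|=0.78054 <1
  x=-0.726: |R|=0.71188 <1
  x=-1.773: |R|=1.83855 >1
  x=-1.377: |R|=1.19825 >1
  x=-1.238: |R|=1.03527 >1
So |R|<1 on (-1.2037, 0).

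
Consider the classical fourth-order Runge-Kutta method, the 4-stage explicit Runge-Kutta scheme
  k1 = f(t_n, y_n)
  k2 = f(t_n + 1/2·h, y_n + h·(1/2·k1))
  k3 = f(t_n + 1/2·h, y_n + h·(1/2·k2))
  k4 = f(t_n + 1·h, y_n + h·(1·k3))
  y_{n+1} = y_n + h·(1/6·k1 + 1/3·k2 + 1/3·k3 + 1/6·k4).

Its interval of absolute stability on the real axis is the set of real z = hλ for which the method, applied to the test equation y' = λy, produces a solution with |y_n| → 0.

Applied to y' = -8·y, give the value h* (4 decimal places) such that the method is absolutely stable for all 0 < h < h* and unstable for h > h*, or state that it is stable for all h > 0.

On y'=λy, z=hλ:
  order 4, 4-stage ⇒ R(z)=1+z+z^2/2+z^3/6+z^4/24
  (e.g. R(-0.86)=0.42658, |R|=0.42658)

Boundary: |R(x)|=1, x<0.
x=-0.86: |R|=0.4266
|R(-1.87)|=0.2981 |R(-0.9)|=0.4108 |R(-0.74)|=0.4788
Bisect:
  x_lo=-3.1472 |R|=1.6977  x_hi=-0.2545 |R|=0.7753
  mid=-1.70088 |R|=0.27424 →hi
  mid=-2.42406 |R|=0.57866 →hi
  mid=-2.78565 |R|=1.00054 →lo
  mid=-2.60486 |R|=0.76034 →hi
  mid=-2.69526 |R|=0.87252 →hi
  mid=-2.74046 |R|=0.93448 →hi
  mid=-2.76305 |R|=0.96699 →hi
  ...
  [-2.78530,-2.78512] ⇒ x*=-2.7853
Stable set (-2.7853, 0).

(-2.7853,0); λ=-8 ⇒ h* = 0.3482.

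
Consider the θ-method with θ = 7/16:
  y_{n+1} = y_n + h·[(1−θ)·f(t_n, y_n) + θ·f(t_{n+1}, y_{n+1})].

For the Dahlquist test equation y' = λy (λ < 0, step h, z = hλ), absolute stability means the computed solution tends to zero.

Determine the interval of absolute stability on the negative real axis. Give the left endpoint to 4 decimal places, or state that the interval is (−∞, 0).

Test eqn y'=λy, z=hλ:
  y_{n+1} = y_n + z·[9/16·y_n + 7/16·y_{n+1}] ⇒ (1 − 7/16z)y_{n+1} = (1 + 9/16z)y_n
  so R(z) = (1 + 9/16z)/(1 − 7/16z).

Solve |R(x)|<1 on ℝ⁻.
x=-1.29: |R|=0.1754
R=−1: 1+9/16x = −1+7/16x ⇒ -1/8x=2 ⇒ x=2/(-1/8)=-16.0000
Confirm numerically:
  x=-13.312: |R|=0.95076 <1
  x=-11.506: |R|=0.90690 <1
  x=-10.798: |R|=0.88640 <1
  x=-10.603: |R|=0.88036 <1
  x=-16.471: |R|=1.00717 >1
  x=-16.259: |R|=1.00399 >1
  x=-16.195: |R|=1.00301 >1
So |R|<1 on (-16.0000, 0).

(-16.0000, 0).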